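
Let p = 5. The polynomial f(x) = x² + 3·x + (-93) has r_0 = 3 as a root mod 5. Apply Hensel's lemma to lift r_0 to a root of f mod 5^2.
r_1 = 3 (mod 25)

Hensel: r_{i+1} = r_i − f(r_i)·(f′(r_i))^{-1} mod 5^{i+2}, f′(x) = 2x + 3. Iterate:
  r_0 = 3 (mod 5)
  r_1 = 3 (mod 25)
Final: r = 3 satisfies f(r) ≡ 0 mod 5^2.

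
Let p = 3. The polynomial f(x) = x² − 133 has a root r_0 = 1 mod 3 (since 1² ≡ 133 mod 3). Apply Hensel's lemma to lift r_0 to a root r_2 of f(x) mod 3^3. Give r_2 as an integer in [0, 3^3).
r_2 = 22 (mod 27)

Hensel's recurrence: r_{i+1} = r_i − f(r_i)·(f′(r_i))^{-1} mod 3^{i+2}, with f′(x) = 2x. Iterate:
  r_0 = 1 (mod 3)
  r_1 = 4 (mod 9)
  r_2 = 22 (mod 27)
Final: r_2 = 22, and one checks f(r_2) ≡ 0 mod 3^3.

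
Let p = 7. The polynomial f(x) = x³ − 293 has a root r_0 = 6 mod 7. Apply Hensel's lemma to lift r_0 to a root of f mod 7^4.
r_3 = 97 (mod 2401)

Hensel: r_{i+1} = r_i − f(r_i)/f′(r_i) mod 7^{i+2}, where f′(x) = 3x². Iterate:
  r_0 = 6 (mod 7)
  r_1 = 48 (mod 49)
  r_2 = 97 (mod 343)
  r_3 = 97 (mod 2401)
Final: r = 97 with f(r) ≡ 0 mod 7^4.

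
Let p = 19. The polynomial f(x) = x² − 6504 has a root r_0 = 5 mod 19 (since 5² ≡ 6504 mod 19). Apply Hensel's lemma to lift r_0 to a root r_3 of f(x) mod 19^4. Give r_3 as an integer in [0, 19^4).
r_3 = 17656 (mod 130321)

Hensel's recurrence: r_{i+1} = r_i − f(r_i)·(f′(r_i))^{-1} mod 19^{i+2}, with f′(x) = 2x. Iterate:
  r_0 = 5 (mod 19)
  r_1 = 328 (mod 361)
  r_2 = 3938 (mod 6859)
  r_3 = 17656 (mod 130321)
Final: r_3 = 17656, and one checks f(r_3) ≡ 0 mod 19^4.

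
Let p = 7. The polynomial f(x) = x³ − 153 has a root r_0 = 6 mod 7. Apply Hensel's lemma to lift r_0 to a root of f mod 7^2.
r_1 = 34 (mod 49)

Hensel: r_{i+1} = r_i − f(r_i)/f′(r_i) mod 7^{i+2}, where f′(x) = 3x². Iterate:
  r_0 = 6 (mod 7)
  r_1 = 34 (mod 49)
Final: r = 34 with f(r) ≡ 0 mod 7^2.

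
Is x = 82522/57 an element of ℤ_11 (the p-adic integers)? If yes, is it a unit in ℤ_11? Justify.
x ∈ ℤ_11 but not a unit; v_11(x) = 3 > 0

ℤ_11 = {x ∈ ℚ_11 : v_11(x) ≥ 0} and ℤ_11^× = {x ∈ ℤ_11 : v_11(x) = 0}. Here v_11(82522/57) = v_11(num) − v_11(den) = 3; compare against these criteria.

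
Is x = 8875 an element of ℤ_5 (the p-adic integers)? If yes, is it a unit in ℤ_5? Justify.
x ∈ ℤ_5 but not a unit; v_5(x) = 3 > 0

ℤ_5 = {x ∈ ℚ_5 : v_5(x) ≥ 0} and ℤ_5^× = {x ∈ ℤ_5 : v_5(x) = 0}. Here v_5(8875) = v_5(num) − v_5(den) = 3; compare against these criteria.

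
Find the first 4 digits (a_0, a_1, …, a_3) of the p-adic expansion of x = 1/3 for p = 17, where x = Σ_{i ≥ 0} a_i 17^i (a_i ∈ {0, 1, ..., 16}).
(a_0, …, a_3) = (6, 11, 5, 11)

v_17(1/3) = 0 (numerator and denominator both coprime to 17), so x ∈ ℤ_17^×. Compute digits iteratively via a_i = x_i mod 17, x_{i+1} = (x_i − a_i)/17, with x_0 = x:
  x_0 = 1/3;  a_0 = 6;  x_1 = (x_0 − 6)/17 = -1/3
  x_1 = -1/3;  a_1 = 11;  x_2 = (x_1 − 11)/17 = -2/3
  x_2 = -2/3;  a_2 = 5;  x_3 = (x_2 − 5)/17 = -1/3
  x_3 = -1/3;  a_3 = 11;  x_4 = (x_3 − 11)/17 = -2/3
Digits: (6, 11, 5, 11).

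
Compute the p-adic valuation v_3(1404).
v_3(1404) = 3

v_3(n) is the largest exponent k such that 3^k divides n. Factor out: 1404 = 3^3 · 52. (Sign doesn't affect v_p.) So v_3(1404) = 3.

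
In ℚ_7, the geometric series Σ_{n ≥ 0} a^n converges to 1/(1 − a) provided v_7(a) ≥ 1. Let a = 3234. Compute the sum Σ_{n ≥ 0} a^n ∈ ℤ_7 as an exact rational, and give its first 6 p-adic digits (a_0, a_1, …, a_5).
Σ a^n = 1/(1 − a) = -1/3233;  first 6 digits = (1, 0, 3, 2, 3, 6)

v_7(a) = 2 ≥ 1, so the series converges in ℤ_7 to 1/(1 − a) = 1/(1 − 3234) = -1/3233. Expand this rational in ℤ_7: compute digits iteratively via d_i = x_i mod 7, x_{i+1} = (x_i − d_i)/7. The first 6 digits are (1, 0, 3, 2, 3, 6).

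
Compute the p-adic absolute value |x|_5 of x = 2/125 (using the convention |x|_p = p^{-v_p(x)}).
|2/125|_5 = 125

Step 1 — compute v_5(x) by factoring powers of 5 out of the numerator and denominator: v_5(2/125) = -3. Step 2 — apply |x|_p = p^{-v_p(x)} = 5^{3} = 125.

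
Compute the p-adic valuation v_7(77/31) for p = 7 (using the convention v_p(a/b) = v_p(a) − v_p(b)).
v_7(77/31) = 1

Factor powers of 7 from the numerator and denominator of the reduced fraction: 77 = 7^1 · 11 and 31 = 7^0 · 31. Apply v_p(a/b) = v_p(a) − v_p(b): v_7(77/31) = 1 − 0 = 1.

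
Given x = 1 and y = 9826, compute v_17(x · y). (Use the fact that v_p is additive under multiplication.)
v_17(9826) = 3

v_p(x) = 0 (factor: 1 = 17^0 · 1); v_p(y) = 3 (factor: 9826 = 17^3 · 2). Additivity: v_p(xy) = v_p(x) + v_p(y) = 0 + 3 = 3. (Direct check: xy = 9826 = 17^3 · (2).)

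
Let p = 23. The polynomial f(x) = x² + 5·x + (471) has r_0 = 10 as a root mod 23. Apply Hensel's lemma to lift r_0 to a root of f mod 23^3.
r_2 = 5254 (mod 12167)

Hensel: r_{i+1} = r_i − f(r_i)·(f′(r_i))^{-1} mod 23^{i+2}, f′(x) = 2x + 5. Iterate:
  r_0 = 10 (mod 23)
  r_1 = 493 (mod 529)
  r_2 = 5254 (mod 12167)
Final: r = 5254 satisfies f(r) ≡ 0 mod 23^3.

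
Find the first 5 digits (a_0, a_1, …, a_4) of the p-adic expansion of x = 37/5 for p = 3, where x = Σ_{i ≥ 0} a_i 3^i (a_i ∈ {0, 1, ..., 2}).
(a_0, …, a_4) = (2, 0, 0, 2, 0)

v_3(37/5) = 0 (numerator and denominator both coprime to 3), so x ∈ ℤ_3^×. Compute digits iteratively via a_i = x_i mod 3, x_{i+1} = (x_i − a_i)/3, with x_0 = x:
  x_0 = 37/5;  a_0 = 2;  x_1 = (x_0 − 2)/3 = 9/5
  x_1 = 9/5;  a_1 = 0;  x_2 = (x_1 − 0)/3 = 3/5
  x_2 = 3/5;  a_2 = 0;  x_3 = (x_2 − 0)/3 = 1/5
  x_3 = 1/5;  a_3 = 2;  x_4 = (x_3 − 2)/3 = -3/5
  x_4 = -3/5;  a_4 = 0;  x_5 = (x_4 − 0)/3 = -1/5
Digits: (2, 0, 0, 2, 0).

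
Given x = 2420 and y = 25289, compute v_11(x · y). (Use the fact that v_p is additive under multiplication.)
v_11(61199380) = 5

v_p(x) = 2 (factor: 2420 = 11^2 · 20); v_p(y) = 3 (factor: 25289 = 11^3 · 19). Additivity: v_p(xy) = v_p(x) + v_p(y) = 2 + 3 = 5. (Direct check: xy = 61199380 = 11^5 · (380).)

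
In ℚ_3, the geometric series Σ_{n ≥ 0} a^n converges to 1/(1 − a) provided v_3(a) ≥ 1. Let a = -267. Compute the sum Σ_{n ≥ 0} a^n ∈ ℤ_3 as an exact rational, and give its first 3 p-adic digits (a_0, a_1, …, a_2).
Σ a^n = 1/(1 − a) = 1/268;  first 3 digits = (1, 1, 1)

v_3(a) = 1 ≥ 1, so the series converges in ℤ_3 to 1/(1 − a) = 1/(1 − (-267)) = 1/268. Expand this rational in ℤ_3: compute digits iteratively via d_i = x_i mod 3, x_{i+1} = (x_i − d_i)/3. The first 3 digits are (1, 1, 1).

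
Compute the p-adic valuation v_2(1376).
v_2(1376) = 5

v_2(n) is the largest exponent k such that 2^k divides n. Factor out: 1376 = 2^5 · 43. (Sign doesn't affect v_p.) So v_2(1376) = 5.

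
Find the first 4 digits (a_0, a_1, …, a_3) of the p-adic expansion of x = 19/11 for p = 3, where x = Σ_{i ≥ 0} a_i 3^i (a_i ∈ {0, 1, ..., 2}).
(a_0, …, a_3) = (2, 1, 1, 2)

v_3(19/11) = 0 (numerator and denominator both coprime to 3), so x ∈ ℤ_3^×. Compute digits iteratively via a_i = x_i mod 3, x_{i+1} = (x_i − a_i)/3, with x_0 = x:
  x_0 = 19/11;  a_0 = 2;  x_1 = (x_0 − 2)/3 = -1/11
  x_1 = -1/11;  a_1 = 1;  x_2 = (x_1 − 1)/3 = -4/11
  x_2 = -4/11;  a_2 = 1;  x_3 = (x_2 − 1)/3 = -5/11
  x_3 = -5/11;  a_3 = 2;  x_4 = (x_3 − 2)/3 = -9/11
Digits: (2, 1, 1, 2).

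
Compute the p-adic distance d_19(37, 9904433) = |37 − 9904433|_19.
d_19(37, 9904433) = 1/2476099

Step 1 — x − y = 37 − 9904433 = -9904396. Step 2 — v_19(-9904396) = 5 (factor: -9904396 = −(19^5 · 4); the sign does not affect v_p). Step 3 — |x − y|_19 = 19^{-5} = 1/2476099.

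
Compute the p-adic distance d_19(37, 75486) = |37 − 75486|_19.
d_19(37, 75486) = 1/6859

Step 1 — x − y = 37 − 75486 = -75449. Step 2 — v_19(-75449) = 3 (factor: -75449 = −(19^3 · 11); the sign does not affect v_p). Step 3 — |x − y|_19 = 19^{-3} = 1/6859.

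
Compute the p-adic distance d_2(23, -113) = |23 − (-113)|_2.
d_2(23, -113) = 1/8

Step 1 — x − y = 23 − (-113) = 136. Step 2 — v_2(136) = 3 (factor: 136 = (2^3 · 17); the sign does not affect v_p). Step 3 — |x − y|_2 = 2^{-3} = 1/8.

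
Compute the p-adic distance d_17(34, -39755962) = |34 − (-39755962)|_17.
d_17(34, -39755962) = 1/1419857

Step 1 — x − y = 34 − (-39755962) = 39755996. Step 2 — v_17(39755996) = 5 (factor: 39755996 = (17^5 · 28); the sign does not affect v_p). Step 3 — |x − y|_17 = 17^{-5} = 1/1419857.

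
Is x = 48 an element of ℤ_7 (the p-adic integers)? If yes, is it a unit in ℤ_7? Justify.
x ∈ ℤ_7^× (unit); v_7(x) = 0

ℤ_7 = {x ∈ ℚ_7 : v_7(x) ≥ 0} and ℤ_7^× = {x ∈ ℤ_7 : v_7(x) = 0}. Here v_7(48) = v_7(num) − v_7(den) = 0; compare against these criteria.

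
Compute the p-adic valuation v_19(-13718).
v_19(-13718) = 3

v_19(n) is the largest exponent k such that 19^k divides n. Factor out: -13718 = -19^3 · 2. (Sign doesn't affect v_p.) So v_19(-13718) = 3.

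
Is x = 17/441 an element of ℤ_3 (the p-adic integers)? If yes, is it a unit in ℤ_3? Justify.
x ∉ ℤ_3 (v_3(x) = -2 < 0)

ℤ_3 = {x ∈ ℚ_3 : v_3(x) ≥ 0} and ℤ_3^× = {x ∈ ℤ_3 : v_3(x) = 0}. Here v_3(17/441) = v_3(num) − v_3(den) = -2; compare against these criteria.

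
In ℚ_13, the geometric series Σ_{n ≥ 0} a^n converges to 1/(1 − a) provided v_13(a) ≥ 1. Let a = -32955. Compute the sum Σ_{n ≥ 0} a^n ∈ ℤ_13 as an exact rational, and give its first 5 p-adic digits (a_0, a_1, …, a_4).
Σ a^n = 1/(1 − a) = 1/32956;  first 5 digits = (1, 0, 0, 11, 11)

v_13(a) = 3 ≥ 1, so the series converges in ℤ_13 to 1/(1 − a) = 1/(1 − (-32955)) = 1/32956. Expand this rational in ℤ_13: compute digits iteratively via d_i = x_i mod 13, x_{i+1} = (x_i − d_i)/13. The first 5 digits are (1, 0, 0, 11, 11).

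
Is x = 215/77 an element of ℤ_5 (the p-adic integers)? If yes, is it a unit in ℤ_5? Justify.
x ∈ ℤ_5 but not a unit; v_5(x) = 1 > 0

ℤ_5 = {x ∈ ℚ_5 : v_5(x) ≥ 0} and ℤ_5^× = {x ∈ ℤ_5 : v_5(x) = 0}. Here v_5(215/77) = v_5(num) − v_5(den) = 1; compare against these criteria.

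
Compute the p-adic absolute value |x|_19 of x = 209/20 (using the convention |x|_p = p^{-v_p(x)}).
|209/20|_19 = 1/19

Step 1 — compute v_19(x) by factoring powers of 19 out of the numerator and denominator: v_19(209/20) = 1. Step 2 — apply |x|_p = p^{-v_p(x)} = 19^{-1} = 1/19.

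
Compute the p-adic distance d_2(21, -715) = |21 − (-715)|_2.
d_2(21, -715) = 1/32

Step 1 — x − y = 21 − (-715) = 736. Step 2 — v_2(736) = 5 (factor: 736 = (2^5 · 23); the sign does not affect v_p). Step 3 — |x − y|_2 = 2^{-5} = 1/32.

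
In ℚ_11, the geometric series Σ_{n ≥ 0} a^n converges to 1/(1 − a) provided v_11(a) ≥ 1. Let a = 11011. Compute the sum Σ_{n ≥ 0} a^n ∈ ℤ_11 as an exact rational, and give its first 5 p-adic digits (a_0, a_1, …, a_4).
Σ a^n = 1/(1 − a) = -1/11010;  first 5 digits = (1, 0, 3, 8, 9)

v_11(a) = 2 ≥ 1, so the series converges in ℤ_11 to 1/(1 − a) = 1/(1 − 11011) = -1/11010. Expand this rational in ℤ_11: compute digits iteratively via d_i = x_i mod 11, x_{i+1} = (x_i − d_i)/11. The first 5 digits are (1, 0, 3, 8, 9).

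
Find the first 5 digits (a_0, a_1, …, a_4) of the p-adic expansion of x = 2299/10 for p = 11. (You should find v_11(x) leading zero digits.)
(a_0, …, a_4) = (0, 0, 3, 1, 1)

v_11(2299/10) = 2, so a_0 = ... = a_1 = 0. Factor out: x = 11^2 · u with u = 19/10 a unit in ℤ_11. Expand u iteratively via a_{v+i} = u_i mod 11, u_{i+1} = (u_i − a_{v+i})/11:
  u_0 = 19/10;  a_2 = 3;  u_1 = (u_0 − 3)/11 = -1/10
  u_1 = -1/10;  a_3 = 1;  u_2 = (u_1 − 1)/11 = -1/10
  u_2 = -1/10;  a_4 = 1;  u_3 = (u_2 − 1)/11 = -1/10
Digits: (0, 0, 3, 1, 1).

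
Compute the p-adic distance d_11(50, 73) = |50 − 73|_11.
d_11(50, 73) = 1

Step 1 — x − y = 50 − 73 = -23. Step 2 — v_11(-23) = 0 (factor: -23 = −(11^0 · 23); the sign does not affect v_p). Step 3 — |x − y|_11 = 11^{0} = 1.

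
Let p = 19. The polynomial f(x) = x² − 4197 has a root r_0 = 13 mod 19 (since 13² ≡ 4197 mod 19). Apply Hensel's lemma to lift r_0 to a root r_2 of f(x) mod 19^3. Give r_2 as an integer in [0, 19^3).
r_2 = 6416 (mod 6859)

Hensel's recurrence: r_{i+1} = r_i − f(r_i)·(f′(r_i))^{-1} mod 19^{i+2}, with f′(x) = 2x. Iterate:
  r_0 = 13 (mod 19)
  r_1 = 279 (mod 361)
  r_2 = 6416 (mod 6859)
Final: r_2 = 6416, and one checks f(r_2) ≡ 0 mod 19^3.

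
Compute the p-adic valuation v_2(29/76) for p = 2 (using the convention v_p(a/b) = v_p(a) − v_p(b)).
v_2(29/76) = -2

Factor powers of 2 from the numerator and denominator of the reduced fraction: 29 = 2^0 · 29 and 76 = 2^2 · 19. Apply v_p(a/b) = v_p(a) − v_p(b): v_2(29/76) = 0 − 2 = -2.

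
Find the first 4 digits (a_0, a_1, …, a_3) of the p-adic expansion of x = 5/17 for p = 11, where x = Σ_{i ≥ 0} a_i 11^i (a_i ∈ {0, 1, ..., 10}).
(a_0, …, a_3) = (10, 3, 10, 1)

v_11(5/17) = 0 (numerator and denominator both coprime to 11), so x ∈ ℤ_11^×. Compute digits iteratively via a_i = x_i mod 11, x_{i+1} = (x_i − a_i)/11, with x_0 = x:
  x_0 = 5/17;  a_0 = 10;  x_1 = (x_0 − 10)/11 = -15/17
  x_1 = -15/17;  a_1 = 3;  x_2 = (x_1 − 3)/11 = -6/17
  x_2 = -6/17;  a_2 = 10;  x_3 = (x_2 − 10)/11 = -16/17
  x_3 = -16/17;  a_3 = 1;  x_4 = (x_3 − 1)/11 = -3/17
Digits: (10, 3, 10, 1).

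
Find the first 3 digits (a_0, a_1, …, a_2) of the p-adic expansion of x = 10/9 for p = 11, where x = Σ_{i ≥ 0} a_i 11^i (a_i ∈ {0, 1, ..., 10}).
(a_0, …, a_2) = (6, 2, 1)

v_11(10/9) = 0 (numerator and denominator both coprime to 11), so x ∈ ℤ_11^×. Compute digits iteratively via a_i = x_i mod 11, x_{i+1} = (x_i − a_i)/11, with x_0 = x:
  x_0 = 10/9;  a_0 = 6;  x_1 = (x_0 − 6)/11 = -4/9
  x_1 = -4/9;  a_1 = 2;  x_2 = (x_1 − 2)/11 = -2/9
  x_2 = -2/9;  a_2 = 1;  x_3 = (x_2 − 1)/11 = -1/9
Digits: (6, 2, 1).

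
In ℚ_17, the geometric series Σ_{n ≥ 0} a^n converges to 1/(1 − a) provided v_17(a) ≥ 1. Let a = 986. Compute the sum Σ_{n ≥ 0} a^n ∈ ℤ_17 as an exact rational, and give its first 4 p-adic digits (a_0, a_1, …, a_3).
Σ a^n = 1/(1 − a) = -1/985;  first 4 digits = (1, 7, 1, 14)

v_17(a) = 1 ≥ 1, so the series converges in ℤ_17 to 1/(1 − a) = 1/(1 − 986) = -1/985. Expand this rational in ℤ_17: compute digits iteratively via d_i = x_i mod 17, x_{i+1} = (x_i − d_i)/17. The first 4 digits are (1, 7, 1, 14).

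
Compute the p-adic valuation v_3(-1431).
v_3(-1431) = 3

v_3(n) is the largest exponent k such that 3^k divides n. Factor out: -1431 = -3^3 · 53. (Sign doesn't affect v_p.) So v_3(-1431) = 3.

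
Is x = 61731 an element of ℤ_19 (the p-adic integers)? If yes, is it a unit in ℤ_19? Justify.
x ∈ ℤ_19 but not a unit; v_19(x) = 3 > 0

ℤ_19 = {x ∈ ℚ_19 : v_19(x) ≥ 0} and ℤ_19^× = {x ∈ ℤ_19 : v_19(x) = 0}. Here v_19(61731) = v_19(num) − v_19(den) = 3; compare against these criteria.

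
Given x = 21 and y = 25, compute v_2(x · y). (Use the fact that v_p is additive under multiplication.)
v_2(525) = 0

v_p(x) = 0 (factor: 21 = 2^0 · 21); v_p(y) = 0 (factor: 25 = 2^0 · 25). Additivity: v_p(xy) = v_p(x) + v_p(y) = 0 + 0 = 0. (Direct check: xy = 525 = 2^0 · (525).)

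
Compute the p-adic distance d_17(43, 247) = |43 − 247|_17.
d_17(43, 247) = 1/17

Step 1 — x − y = 43 − 247 = -204. Step 2 — v_17(-204) = 1 (factor: -204 = −(17^1 · 12); the sign does not affect v_p). Step 3 — |x − y|_17 = 17^{-1} = 1/17.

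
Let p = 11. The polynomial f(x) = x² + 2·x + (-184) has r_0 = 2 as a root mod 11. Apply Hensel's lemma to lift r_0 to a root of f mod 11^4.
r_3 = 8219 (mod 14641)

Hensel: r_{i+1} = r_i − f(r_i)·(f′(r_i))^{-1} mod 11^{i+2}, f′(x) = 2x + 2. Iterate:
  r_0 = 2 (mod 11)
  r_1 = 112 (mod 121)
  r_2 = 233 (mod 1331)
  r_3 = 8219 (mod 14641)
Final: r = 8219 satisfies f(r) ≡ 0 mod 11^4.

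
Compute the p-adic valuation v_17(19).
v_17(19) = 0

v_17(n) is the largest exponent k such that 17^k divides n. Factor out: 19 = 17^0 · 19. (Sign doesn't affect v_p.) So v_17(19) = 0.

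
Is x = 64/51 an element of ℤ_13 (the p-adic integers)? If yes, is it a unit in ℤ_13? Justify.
x ∈ ℤ_13^× (unit); v_13(x) = 0

ℤ_13 = {x ∈ ℚ_13 : v_13(x) ≥ 0} and ℤ_13^× = {x ∈ ℤ_13 : v_13(x) = 0}. Here v_13(64/51) = v_13(num) − v_13(den) = 0; compare against these criteria.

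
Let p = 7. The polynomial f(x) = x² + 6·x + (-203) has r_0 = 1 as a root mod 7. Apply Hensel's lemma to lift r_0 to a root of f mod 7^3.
r_2 = 197 (mod 343)

Hensel: r_{i+1} = r_i − f(r_i)·(f′(r_i))^{-1} mod 7^{i+2}, f′(x) = 2x + 6. Iterate:
  r_0 = 1 (mod 7)
  r_1 = 1 (mod 49)
  r_2 = 197 (mod 343)
Final: r = 197 satisfies f(r) ≡ 0 mod 7^3.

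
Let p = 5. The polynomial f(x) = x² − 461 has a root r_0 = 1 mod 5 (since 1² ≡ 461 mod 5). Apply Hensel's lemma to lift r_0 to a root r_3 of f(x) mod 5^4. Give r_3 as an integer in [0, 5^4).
r_3 = 406 (mod 625)

Hensel's recurrence: r_{i+1} = r_i − f(r_i)·(f′(r_i))^{-1} mod 5^{i+2}, with f′(x) = 2x. Iterate:
  r_0 = 1 (mod 5)
  r_1 = 6 (mod 25)
  r_2 = 31 (mod 125)
  r_3 = 406 (mod 625)
Final: r_3 = 406, and one checks f(r_3) ≡ 0 mod 5^4.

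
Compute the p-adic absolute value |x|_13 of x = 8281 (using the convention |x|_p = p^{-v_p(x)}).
|8281|_13 = 1/169

Step 1 — compute v_13(x) by factoring powers of 13 out of the numerator and denominator: v_13(8281) = 2. Step 2 — apply |x|_p = p^{-v_p(x)} = 13^{-2} = 1/169.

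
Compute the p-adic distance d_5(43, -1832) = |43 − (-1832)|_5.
d_5(43, -1832) = 1/625

Step 1 — x − y = 43 − (-1832) = 1875. Step 2 — v_5(1875) = 4 (factor: 1875 = (5^4 · 3); the sign does not affect v_p). Step 3 — |x − y|_5 = 5^{-4} = 1/625.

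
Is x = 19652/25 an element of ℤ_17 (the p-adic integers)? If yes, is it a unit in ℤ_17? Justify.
x ∈ ℤ_17 but not a unit; v_17(x) = 3 > 0

ℤ_17 = {x ∈ ℚ_17 : v_17(x) ≥ 0} and ℤ_17^× = {x ∈ ℤ_17 : v_17(x) = 0}. Here v_17(19652/25) = v_17(num) − v_17(den) = 3; compare against these criteria.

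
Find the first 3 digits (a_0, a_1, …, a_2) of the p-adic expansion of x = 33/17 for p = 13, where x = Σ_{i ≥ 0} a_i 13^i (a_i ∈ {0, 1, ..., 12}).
(a_0, …, a_2) = (5, 12, 9)

v_13(33/17) = 0 (numerator and denominator both coprime to 13), so x ∈ ℤ_13^×. Compute digits iteratively via a_i = x_i mod 13, x_{i+1} = (x_i − a_i)/13, with x_0 = x:
  x_0 = 33/17;  a_0 = 5;  x_1 = (x_0 − 5)/13 = -4/17
  x_1 = -4/17;  a_1 = 12;  x_2 = (x_1 − 12)/13 = -16/17
  x_2 = -16/17;  a_2 = 9;  x_3 = (x_2 − 9)/13 = -13/17
Digits: (5, 12, 9).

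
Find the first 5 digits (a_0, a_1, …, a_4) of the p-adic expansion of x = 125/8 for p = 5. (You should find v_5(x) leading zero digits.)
(a_0, …, a_4) = (0, 0, 0, 2, 4)

v_5(125/8) = 3, so a_0 = ... = a_2 = 0. Factor out: x = 5^3 · u with u = 1/8 a unit in ℤ_5. Expand u iteratively via a_{v+i} = u_i mod 5, u_{i+1} = (u_i − a_{v+i})/5:
  u_0 = 1/8;  a_3 = 2;  u_1 = (u_0 − 2)/5 = -3/8
  u_1 = -3/8;  a_4 = 4;  u_2 = (u_1 − 4)/5 = -7/8
Digits: (0, 0, 0, 2, 4).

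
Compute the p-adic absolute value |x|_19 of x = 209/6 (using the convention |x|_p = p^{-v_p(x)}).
|209/6|_19 = 1/19

Step 1 — compute v_19(x) by factoring powers of 19 out of the numerator and denominator: v_19(209/6) = 1. Step 2 — apply |x|_p = p^{-v_p(x)} = 19^{-1} = 1/19.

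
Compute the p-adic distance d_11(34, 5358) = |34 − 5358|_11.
d_11(34, 5358) = 1/1331

Step 1 — x − y = 34 − 5358 = -5324. Step 2 — v_11(-5324) = 3 (factor: -5324 = −(11^3 · 4); the sign does not affect v_p). Step 3 — |x − y|_11 = 11^{-3} = 1/1331.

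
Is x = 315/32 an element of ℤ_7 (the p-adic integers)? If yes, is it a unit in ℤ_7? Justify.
x ∈ ℤ_7 but not a unit; v_7(x) = 1 > 0

ℤ_7 = {x ∈ ℚ_7 : v_7(x) ≥ 0} and ℤ_7^× = {x ∈ ℤ_7 : v_7(x) = 0}. Here v_7(315/32) = v_7(num) − v_7(den) = 1; compare against these criteria.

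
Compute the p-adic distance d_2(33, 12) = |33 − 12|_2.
d_2(33, 12) = 1

Step 1 — x − y = 33 − 12 = 21. Step 2 — v_2(21) = 0 (factor: 21 = (2^0 · 21); the sign does not affect v_p). Step 3 — |x − y|_2 = 2^{0} = 1.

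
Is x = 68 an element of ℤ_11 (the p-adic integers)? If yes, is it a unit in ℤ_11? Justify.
x ∈ ℤ_11^× (unit); v_11(x) = 0

ℤ_11 = {x ∈ ℚ_11 : v_11(x) ≥ 0} and ℤ_11^× = {x ∈ ℤ_11 : v_11(x) = 0}. Here v_11(68) = v_11(num) − v_11(den) = 0; compare against these criteria.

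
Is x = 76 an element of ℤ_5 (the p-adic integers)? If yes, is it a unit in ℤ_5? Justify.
x ∈ ℤ_5^× (unit); v_5(x) = 0

ℤ_5 = {x ∈ ℚ_5 : v_5(x) ≥ 0} and ℤ_5^× = {x ∈ ℤ_5 : v_5(x) = 0}. Here v_5(76) = v_5(num) − v_5(den) = 0; compare against these criteria.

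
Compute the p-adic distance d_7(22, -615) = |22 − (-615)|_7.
d_7(22, -615) = 1/49

Step 1 — x − y = 22 − (-615) = 637. Step 2 — v_7(637) = 2 (factor: 637 = (7^2 · 13); the sign does not affect v_p). Step 3 — |x − y|_7 = 7^{-2} = 1/49.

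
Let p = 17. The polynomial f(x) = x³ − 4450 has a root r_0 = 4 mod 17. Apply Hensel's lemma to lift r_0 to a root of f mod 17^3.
r_2 = 4322 (mod 4913)

Hensel: r_{i+1} = r_i − f(r_i)/f′(r_i) mod 17^{i+2}, where f′(x) = 3x². Iterate:
  r_0 = 4 (mod 17)
  r_1 = 276 (mod 289)
  r_2 = 4322 (mod 4913)
Final: r = 4322 with f(r) ≡ 0 mod 17^3.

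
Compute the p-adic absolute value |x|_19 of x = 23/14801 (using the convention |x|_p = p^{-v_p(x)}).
|23/14801|_19 = 361

Step 1 — compute v_19(x) by factoring powers of 19 out of the numerator and denominator: v_19(23/14801) = -2. Step 2 — apply |x|_p = p^{-v_p(x)} = 19^{2} = 361.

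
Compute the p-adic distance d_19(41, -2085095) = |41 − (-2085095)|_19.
d_19(41, -2085095) = 1/130321

Step 1 — x − y = 41 − (-2085095) = 2085136. Step 2 — v_19(2085136) = 4 (factor: 2085136 = (19^4 · 16); the sign does not affect v_p). Step 3 — |x − y|_19 = 19^{-4} = 1/130321.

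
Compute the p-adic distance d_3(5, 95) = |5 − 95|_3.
d_3(5, 95) = 1/9

Step 1 — x − y = 5 − 95 = -90. Step 2 — v_3(-90) = 2 (factor: -90 = −(3^2 · 10); the sign does not affect v_p). Step 3 — |x − y|_3 = 3^{-2} = 1/9.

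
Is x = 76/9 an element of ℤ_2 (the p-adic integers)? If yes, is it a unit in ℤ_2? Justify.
x ∈ ℤ_2 but not a unit; v_2(x) = 2 > 0

ℤ_2 = {x ∈ ℚ_2 : v_2(x) ≥ 0} and ℤ_2^× = {x ∈ ℤ_2 : v_2(x) = 0}. Here v_2(76/9) = v_2(num) − v_2(den) = 2; compare against these criteria.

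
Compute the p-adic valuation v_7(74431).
v_7(74431) = 4

v_7(n) is the largest exponent k such that 7^k divides n. Factor out: 74431 = 7^4 · 31. (Sign doesn't affect v_p.) So v_7(74431) = 4.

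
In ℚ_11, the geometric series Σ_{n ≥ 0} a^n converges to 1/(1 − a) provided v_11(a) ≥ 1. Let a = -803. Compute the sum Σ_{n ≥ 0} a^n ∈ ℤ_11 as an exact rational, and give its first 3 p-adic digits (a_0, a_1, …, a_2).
Σ a^n = 1/(1 − a) = 1/804;  first 3 digits = (1, 4, 9)

v_11(a) = 1 ≥ 1, so the series converges in ℤ_11 to 1/(1 − a) = 1/(1 − (-803)) = 1/804. Expand this rational in ℤ_11: compute digits iteratively via d_i = x_i mod 11, x_{i+1} = (x_i − d_i)/11. The first 3 digits are (1, 4, 9).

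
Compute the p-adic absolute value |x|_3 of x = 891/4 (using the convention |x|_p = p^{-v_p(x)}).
|891/4|_3 = 1/81

Step 1 — compute v_3(x) by factoring powers of 3 out of the numerator and denominator: v_3(891/4) = 4. Step 2 — apply |x|_p = p^{-v_p(x)} = 3^{-4} = 1/81.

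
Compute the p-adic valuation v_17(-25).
v_17(-25) = 0

v_17(n) is the largest exponent k such that 17^k divides n. Factor out: -25 = -17^0 · 25. (Sign doesn't affect v_p.) So v_17(-25) = 0.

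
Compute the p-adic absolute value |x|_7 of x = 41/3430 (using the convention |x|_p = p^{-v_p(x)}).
|41/3430|_7 = 343

Step 1 — compute v_7(x) by factoring powers of 7 out of the numerator and denominator: v_7(41/3430) = -3. Step 2 — apply |x|_p = p^{-v_p(x)} = 7^{3} = 343.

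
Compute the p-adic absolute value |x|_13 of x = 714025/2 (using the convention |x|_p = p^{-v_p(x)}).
|714025/2|_13 = 1/28561

Step 1 — compute v_13(x) by factoring powers of 13 out of the numerator and denominator: v_13(714025/2) = 4. Step 2 — apply |x|_p = p^{-v_p(x)} = 13^{-4} = 1/28561.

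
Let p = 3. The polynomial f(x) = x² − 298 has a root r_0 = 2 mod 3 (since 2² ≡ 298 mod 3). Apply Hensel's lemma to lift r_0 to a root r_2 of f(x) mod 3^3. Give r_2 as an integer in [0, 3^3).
r_2 = 26 (mod 27)

Hensel's recurrence: r_{i+1} = r_i − f(r_i)·(f′(r_i))^{-1} mod 3^{i+2}, with f′(x) = 2x. Iterate:
  r_0 = 2 (mod 3)
  r_1 = 8 (mod 9)
  r_2 = 26 (mod 27)
Final: r_2 = 26, and one checks f(r_2) ≡ 0 mod 3^3.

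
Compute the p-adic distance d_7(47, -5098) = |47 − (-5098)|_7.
d_7(47, -5098) = 1/343

Step 1 — x − y = 47 − (-5098) = 5145. Step 2 — v_7(5145) = 3 (factor: 5145 = (7^3 · 15); the sign does not affect v_p). Step 3 — |x − y|_7 = 7^{-3} = 1/343.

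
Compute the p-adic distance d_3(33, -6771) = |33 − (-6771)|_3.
d_3(33, -6771) = 1/243

Step 1 — x − y = 33 − (-6771) = 6804. Step 2 — v_3(6804) = 5 (factor: 6804 = (3^5 · 28); the sign does not affect v_p). Step 3 — |x − y|_3 = 3^{-5} = 1/243.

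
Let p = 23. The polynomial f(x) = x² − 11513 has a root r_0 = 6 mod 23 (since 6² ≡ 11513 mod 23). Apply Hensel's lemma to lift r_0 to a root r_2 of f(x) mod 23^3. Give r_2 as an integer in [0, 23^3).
r_2 = 5503 (mod 12167)

Hensel's recurrence: r_{i+1} = r_i − f(r_i)·(f′(r_i))^{-1} mod 23^{i+2}, with f′(x) = 2x. Iterate:
  r_0 = 6 (mod 23)
  r_1 = 213 (mod 529)
  r_2 = 5503 (mod 12167)
Final: r_2 = 5503, and one checks f(r_2) ≡ 0 mod 23^3.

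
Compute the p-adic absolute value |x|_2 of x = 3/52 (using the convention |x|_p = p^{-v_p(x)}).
|3/52|_2 = 4

Step 1 — compute v_2(x) by factoring powers of 2 out of the numerator and denominator: v_2(3/52) = -2. Step 2 — apply |x|_p = p^{-v_p(x)} = 2^{2} = 4.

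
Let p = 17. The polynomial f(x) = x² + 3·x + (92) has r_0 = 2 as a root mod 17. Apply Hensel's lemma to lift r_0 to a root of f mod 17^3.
r_2 = 3538 (mod 4913)

Hensel: r_{i+1} = r_i − f(r_i)·(f′(r_i))^{-1} mod 17^{i+2}, f′(x) = 2x + 3. Iterate:
  r_0 = 2 (mod 17)
  r_1 = 70 (mod 289)
  r_2 = 3538 (mod 4913)
Final: r = 3538 satisfies f(r) ≡ 0 mod 17^3.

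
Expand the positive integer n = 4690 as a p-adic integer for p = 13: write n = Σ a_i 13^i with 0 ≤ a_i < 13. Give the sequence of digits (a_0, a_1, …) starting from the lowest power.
(a_0, a_1, …) = (10, 9, 1, 2)

Repeated division by 13 gives the digits low-to-high: 4690 = 10 + 9·13^1 + 1·13^2 + 2·13^3. Digit sequence: (10, 9, 1, 2).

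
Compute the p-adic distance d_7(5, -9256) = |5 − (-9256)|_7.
d_7(5, -9256) = 1/343

Step 1 — x − y = 5 − (-9256) = 9261. Step 2 — v_7(9261) = 3 (factor: 9261 = (7^3 · 27); the sign does not affect v_p). Step 3 — |x − y|_7 = 7^{-3} = 1/343.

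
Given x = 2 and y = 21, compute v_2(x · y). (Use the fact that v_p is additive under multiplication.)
v_2(42) = 1

v_p(x) = 1 (factor: 2 = 2^1 · 1); v_p(y) = 0 (factor: 21 = 2^0 · 21). Additivity: v_p(xy) = v_p(x) + v_p(y) = 1 + 0 = 1. (Direct check: xy = 42 = 2^1 · (21).)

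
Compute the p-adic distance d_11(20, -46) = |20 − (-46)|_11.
d_11(20, -46) = 1/11

Step 1 — x − y = 20 − (-46) = 66. Step 2 — v_11(66) = 1 (factor: 66 = (11^1 · 6); the sign does not affect v_p). Step 3 — |x − y|_11 = 11^{-1} = 1/11.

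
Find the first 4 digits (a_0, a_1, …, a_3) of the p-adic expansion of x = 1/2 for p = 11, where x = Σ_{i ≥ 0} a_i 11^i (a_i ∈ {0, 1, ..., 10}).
(a_0, …, a_3) = (6, 5, 5, 5)

v_11(1/2) = 0 (numerator and denominator both coprime to 11), so x ∈ ℤ_11^×. Compute digits iteratively via a_i = x_i mod 11, x_{i+1} = (x_i − a_i)/11, with x_0 = x:
  x_0 = 1/2;  a_0 = 6;  x_1 = (x_0 − 6)/11 = -1/2
  x_1 = -1/2;  a_1 = 5;  x_2 = (x_1 − 5)/11 = -1/2
  x_2 = -1/2;  a_2 = 5;  x_3 = (x_2 − 5)/11 = -1/2
  x_3 = -1/2;  a_3 = 5;  x_4 = (x_3 − 5)/11 = -1/2
Digits: (6, 5, 5, 5).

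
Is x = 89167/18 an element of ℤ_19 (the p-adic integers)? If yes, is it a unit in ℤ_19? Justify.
x ∈ ℤ_19 but not a unit; v_19(x) = 3 > 0

ℤ_19 = {x ∈ ℚ_19 : v_19(x) ≥ 0} and ℤ_19^× = {x ∈ ℤ_19 : v_19(x) = 0}. Here v_19(89167/18) = v_19(num) − v_19(den) = 3; compare against these criteria.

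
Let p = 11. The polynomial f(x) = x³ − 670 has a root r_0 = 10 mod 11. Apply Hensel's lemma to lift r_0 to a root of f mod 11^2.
r_1 = 21 (mod 121)

Hensel: r_{i+1} = r_i − f(r_i)/f′(r_i) mod 11^{i+2}, where f′(x) = 3x². Iterate:
  r_0 = 10 (mod 11)
  r_1 = 21 (mod 121)
Final: r = 21 with f(r) ≡ 0 mod 11^2.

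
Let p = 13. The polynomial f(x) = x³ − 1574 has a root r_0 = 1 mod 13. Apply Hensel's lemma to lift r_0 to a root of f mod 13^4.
r_3 = 20242 (mod 28561)

Hensel: r_{i+1} = r_i − f(r_i)/f′(r_i) mod 13^{i+2}, where f′(x) = 3x². Iterate:
  r_0 = 1 (mod 13)
  r_1 = 131 (mod 169)
  r_2 = 469 (mod 2197)
  r_3 = 20242 (mod 28561)
Final: r = 20242 with f(r) ≡ 0 mod 13^4.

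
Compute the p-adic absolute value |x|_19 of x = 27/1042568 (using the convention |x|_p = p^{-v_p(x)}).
|27/1042568|_19 = 130321

Step 1 — compute v_19(x) by factoring powers of 19 out of the numerator and denominator: v_19(27/1042568) = -4. Step 2 — apply |x|_p = p^{-v_p(x)} = 19^{4} = 130321.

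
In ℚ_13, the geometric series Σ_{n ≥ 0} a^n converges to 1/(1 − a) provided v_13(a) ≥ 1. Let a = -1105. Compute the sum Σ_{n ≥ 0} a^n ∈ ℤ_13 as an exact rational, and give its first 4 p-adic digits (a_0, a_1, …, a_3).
Σ a^n = 1/(1 − a) = 1/1106;  first 4 digits = (1, 6, 3, 4)

v_13(a) = 1 ≥ 1, so the series converges in ℤ_13 to 1/(1 − a) = 1/(1 − (-1105)) = 1/1106. Expand this rational in ℤ_13: compute digits iteratively via d_i = x_i mod 13, x_{i+1} = (x_i − d_i)/13. The first 4 digits are (1, 6, 3, 4).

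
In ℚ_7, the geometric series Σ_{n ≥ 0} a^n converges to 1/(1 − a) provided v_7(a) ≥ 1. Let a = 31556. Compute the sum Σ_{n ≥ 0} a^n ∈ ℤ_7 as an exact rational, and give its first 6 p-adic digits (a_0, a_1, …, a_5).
Σ a^n = 1/(1 − a) = -1/31555;  first 6 digits = (1, 0, 0, 1, 6, 1)

v_7(a) = 3 ≥ 1, so the series converges in ℤ_7 to 1/(1 − a) = 1/(1 − 31556) = -1/31555. Expand this rational in ℤ_7: compute digits iteratively via d_i = x_i mod 7, x_{i+1} = (x_i − d_i)/7. The first 6 digits are (1, 0, 0, 1, 6, 1).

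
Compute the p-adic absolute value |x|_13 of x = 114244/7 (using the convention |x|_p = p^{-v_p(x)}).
|114244/7|_13 = 1/28561

Step 1 — compute v_13(x) by factoring powers of 13 out of the numerator and denominator: v_13(114244/7) = 4. Step 2 — apply |x|_p = p^{-v_p(x)} = 13^{-4} = 1/28561.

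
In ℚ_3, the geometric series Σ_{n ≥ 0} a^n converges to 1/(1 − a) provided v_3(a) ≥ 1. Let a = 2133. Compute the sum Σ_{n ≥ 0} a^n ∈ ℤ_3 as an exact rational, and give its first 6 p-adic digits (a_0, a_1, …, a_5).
Σ a^n = 1/(1 − a) = -1/2132;  first 6 digits = (1, 0, 0, 1, 2, 2)

v_3(a) = 3 ≥ 1, so the series converges in ℤ_3 to 1/(1 − a) = 1/(1 − 2133) = -1/2132. Expand this rational in ℤ_3: compute digits iteratively via d_i = x_i mod 3, x_{i+1} = (x_i − d_i)/3. The first 6 digits are (1, 0, 0, 1, 2, 2).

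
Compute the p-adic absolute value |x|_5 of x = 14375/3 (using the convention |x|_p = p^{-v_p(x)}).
|14375/3|_5 = 1/625

Step 1 — compute v_5(x) by factoring powers of 5 out of the numerator and denominator: v_5(14375/3) = 4. Step 2 — apply |x|_p = p^{-v_p(x)} = 5^{-4} = 1/625.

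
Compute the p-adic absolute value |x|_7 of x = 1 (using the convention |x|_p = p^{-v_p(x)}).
|1|_7 = 1

Step 1 — compute v_7(x) by factoring powers of 7 out of the numerator and denominator: v_7(1) = 0. Step 2 — apply |x|_p = p^{-v_p(x)} = 7^{0} = 1.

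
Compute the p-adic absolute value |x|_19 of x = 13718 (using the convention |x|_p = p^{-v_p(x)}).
|13718|_19 = 1/6859

Step 1 — compute v_19(x) by factoring powers of 19 out of the numerator and denominator: v_19(13718) = 3. Step 2 — apply |x|_p = p^{-v_p(x)} = 19^{-3} = 1/6859.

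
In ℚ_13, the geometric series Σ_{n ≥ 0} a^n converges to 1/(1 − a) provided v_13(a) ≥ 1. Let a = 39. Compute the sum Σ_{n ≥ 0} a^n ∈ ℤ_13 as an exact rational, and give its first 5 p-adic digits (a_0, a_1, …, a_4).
Σ a^n = 1/(1 − a) = -1/38;  first 5 digits = (1, 3, 9, 1, 5)

v_13(a) = 1 ≥ 1, so the series converges in ℤ_13 to 1/(1 − a) = 1/(1 − 39) = -1/38. Expand this rational in ℤ_13: compute digits iteratively via d_i = x_i mod 13, x_{i+1} = (x_i − d_i)/13. The first 5 digits are (1, 3, 9, 1, 5).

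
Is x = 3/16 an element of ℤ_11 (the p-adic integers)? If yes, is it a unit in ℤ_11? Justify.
x ∈ ℤ_11^× (unit); v_11(x) = 0

ℤ_11 = {x ∈ ℚ_11 : v_11(x) ≥ 0} and ℤ_11^× = {x ∈ ℤ_11 : v_11(x) = 0}. Here v_11(3/16) = v_11(num) − v_11(den) = 0; compare against these criteria.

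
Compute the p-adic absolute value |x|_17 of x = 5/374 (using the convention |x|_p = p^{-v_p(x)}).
|5/374|_17 = 17

Step 1 — compute v_17(x) by factoring powers of 17 out of the numerator and denominator: v_17(5/374) = -1. Step 2 — apply |x|_p = p^{-v_p(x)} = 17^{1} = 17.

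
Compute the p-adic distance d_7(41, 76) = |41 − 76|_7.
d_7(41, 76) = 1/7

Step 1 — x − y = 41 − 76 = -35. Step 2 — v_7(-35) = 1 (factor: -35 = −(7^1 · 5); the sign does not affect v_p). Step 3 — |x − y|_7 = 7^{-1} = 1/7.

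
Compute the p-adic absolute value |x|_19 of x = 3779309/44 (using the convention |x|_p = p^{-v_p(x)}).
|3779309/44|_19 = 1/130321

Step 1 — compute v_19(x) by factoring powers of 19 out of the numerator and denominator: v_19(3779309/44) = 4. Step 2 — apply |x|_p = p^{-v_p(x)} = 19^{-4} = 1/130321.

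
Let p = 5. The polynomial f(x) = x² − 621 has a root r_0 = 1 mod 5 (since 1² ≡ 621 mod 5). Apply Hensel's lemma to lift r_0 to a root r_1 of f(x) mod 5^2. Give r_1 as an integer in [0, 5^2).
r_1 = 11 (mod 25)

Hensel's recurrence: r_{i+1} = r_i − f(r_i)·(f′(r_i))^{-1} mod 5^{i+2}, with f′(x) = 2x. Iterate:
  r_0 = 1 (mod 5)
  r_1 = 11 (mod 25)
Final: r_1 = 11, and one checks f(r_1) ≡ 0 mod 5^2.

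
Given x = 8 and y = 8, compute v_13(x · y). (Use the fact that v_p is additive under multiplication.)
v_13(64) = 0

v_p(x) = 0 (factor: 8 = 13^0 · 8); v_p(y) = 0 (factor: 8 = 13^0 · 8). Additivity: v_p(xy) = v_p(x) + v_p(y) = 0 + 0 = 0. (Direct check: xy = 64 = 13^0 · (64).)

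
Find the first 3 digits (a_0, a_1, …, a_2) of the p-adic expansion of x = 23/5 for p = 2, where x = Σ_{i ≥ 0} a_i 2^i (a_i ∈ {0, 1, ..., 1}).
(a_0, …, a_2) = (1, 1, 0)

v_2(23/5) = 0 (numerator and denominator both coprime to 2), so x ∈ ℤ_2^×. Compute digits iteratively via a_i = x_i mod 2, x_{i+1} = (x_i − a_i)/2, with x_0 = x:
  x_0 = 23/5;  a_0 = 1;  x_1 = (x_0 − 1)/2 = 9/5
  x_1 = 9/5;  a_1 = 1;  x_2 = (x_1 − 1)/2 = 2/5
  x_2 = 2/5;  a_2 = 0;  x_3 = (x_2 − 0)/2 = 1/5
Digits: (1, 1, 0).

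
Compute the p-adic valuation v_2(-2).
v_2(-2) = 1

v_2(n) is the largest exponent k such that 2^k divides n. Factor out: -2 = -2^1 · 1. (Sign doesn't affect v_p.) So v_2(-2) = 1.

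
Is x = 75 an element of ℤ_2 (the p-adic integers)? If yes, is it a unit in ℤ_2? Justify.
x ∈ ℤ_2^× (unit); v_2(x) = 0

ℤ_2 = {x ∈ ℚ_2 : v_2(x) ≥ 0} and ℤ_2^× = {x ∈ ℤ_2 : v_2(x) = 0}. Here v_2(75) = v_2(num) − v_2(den) = 0; compare against these criteria.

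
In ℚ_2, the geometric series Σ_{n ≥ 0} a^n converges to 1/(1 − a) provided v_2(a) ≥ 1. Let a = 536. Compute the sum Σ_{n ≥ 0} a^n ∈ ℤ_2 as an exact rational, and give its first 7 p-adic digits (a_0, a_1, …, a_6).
Σ a^n = 1/(1 − a) = -1/535;  first 7 digits = (1, 0, 0, 1, 1, 0, 1)

v_2(a) = 3 ≥ 1, so the series converges in ℤ_2 to 1/(1 − a) = 1/(1 − 536) = -1/535. Expand this rational in ℤ_2: compute digits iteratively via d_i = x_i mod 2, x_{i+1} = (x_i − d_i)/2. The first 7 digits are (1, 0, 0, 1, 1, 0, 1).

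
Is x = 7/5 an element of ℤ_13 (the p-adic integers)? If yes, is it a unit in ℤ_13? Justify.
x ∈ ℤ_13^× (unit); v_13(x) = 0

ℤ_13 = {x ∈ ℚ_13 : v_13(x) ≥ 0} and ℤ_13^× = {x ∈ ℤ_13 : v_13(x) = 0}. Here v_13(7/5) = v_13(num) − v_13(den) = 0; compare against these criteria.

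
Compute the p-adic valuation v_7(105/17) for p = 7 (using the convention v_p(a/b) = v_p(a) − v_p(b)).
v_7(105/17) = 1

Factor powers of 7 from the numerator and denominator of the reduced fraction: 105 = 7^1 · 15 and 17 = 7^0 · 17. Apply v_p(a/b) = v_p(a) − v_p(b): v_7(105/17) = 1 − 0 = 1.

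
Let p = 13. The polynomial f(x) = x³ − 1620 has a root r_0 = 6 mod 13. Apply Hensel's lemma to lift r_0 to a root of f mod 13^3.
r_2 = 357 (mod 2197)

Hensel: r_{i+1} = r_i − f(r_i)/f′(r_i) mod 13^{i+2}, where f′(x) = 3x². Iterate:
  r_0 = 6 (mod 13)
  r_1 = 19 (mod 169)
  r_2 = 357 (mod 2197)
Final: r = 357 with f(r) ≡ 0 mod 13^3.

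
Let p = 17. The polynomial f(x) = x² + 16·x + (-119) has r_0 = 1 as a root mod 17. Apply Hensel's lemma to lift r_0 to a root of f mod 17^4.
r_3 = 81312 (mod 83521)

Hensel: r_{i+1} = r_i − f(r_i)·(f′(r_i))^{-1} mod 17^{i+2}, f′(x) = 2x + 16. Iterate:
  r_0 = 1 (mod 17)
  r_1 = 103 (mod 289)
  r_2 = 2704 (mod 4913)
  r_3 = 81312 (mod 83521)
Final: r = 81312 satisfies f(r) ≡ 0 mod 17^4.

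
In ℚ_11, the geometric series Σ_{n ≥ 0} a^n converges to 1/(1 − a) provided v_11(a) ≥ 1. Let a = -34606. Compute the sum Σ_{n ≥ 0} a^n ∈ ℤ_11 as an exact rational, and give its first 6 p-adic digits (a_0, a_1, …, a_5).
Σ a^n = 1/(1 − a) = 1/34607;  first 6 digits = (1, 0, 0, 7, 8, 10)

v_11(a) = 3 ≥ 1, so the series converges in ℤ_11 to 1/(1 − a) = 1/(1 − (-34606)) = 1/34607. Expand this rational in ℤ_11: compute digits iteratively via d_i = x_i mod 11, x_{i+1} = (x_i − d_i)/11. The first 6 digits are (1, 0, 0, 7, 8, 10).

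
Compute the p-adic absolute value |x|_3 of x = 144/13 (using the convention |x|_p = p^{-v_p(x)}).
|144/13|_3 = 1/9

Step 1 — compute v_3(x) by factoring powers of 3 out of the numerator and denominator: v_3(144/13) = 2. Step 2 — apply |x|_p = p^{-v_p(x)} = 3^{-2} = 1/9.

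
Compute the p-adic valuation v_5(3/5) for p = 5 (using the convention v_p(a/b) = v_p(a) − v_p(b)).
v_5(3/5) = -1

Factor powers of 5 from the numerator and denominator of the reduced fraction: 3 = 5^0 · 3 and 5 = 5^1 · 1. Apply v_p(a/b) = v_p(a) − v_p(b): v_5(3/5) = 0 − 1 = -1.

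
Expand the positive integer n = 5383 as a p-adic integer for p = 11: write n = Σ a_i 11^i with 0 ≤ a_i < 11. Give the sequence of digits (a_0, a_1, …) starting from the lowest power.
(a_0, a_1, …) = (4, 5, 0, 4)

Repeated division by 11 gives the digits low-to-high: 5383 = 4 + 5·11^1 + 4·11^3. Digit sequence: (4, 5, 0, 4).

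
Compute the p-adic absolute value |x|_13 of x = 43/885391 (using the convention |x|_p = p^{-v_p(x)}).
|43/885391|_13 = 28561

Step 1 — compute v_13(x) by factoring powers of 13 out of the numerator and denominator: v_13(43/885391) = -4. Step 2 — apply |x|_p = p^{-v_p(x)} = 13^{4} = 28561.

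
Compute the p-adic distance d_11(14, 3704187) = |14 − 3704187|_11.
d_11(14, 3704187) = 1/161051

Step 1 — x − y = 14 − 3704187 = -3704173. Step 2 — v_11(-3704173) = 5 (factor: -3704173 = −(11^5 · 23); the sign does not affect v_p). Step 3 — |x − y|_11 = 11^{-5} = 1/161051.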